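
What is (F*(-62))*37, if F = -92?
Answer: 211048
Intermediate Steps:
(F*(-62))*37 = -92*(-62)*37 = 5704*37 = 211048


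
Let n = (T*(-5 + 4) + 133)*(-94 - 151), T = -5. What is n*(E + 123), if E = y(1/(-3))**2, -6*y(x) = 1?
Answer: -24957415/6 ≈ -4.1596e+6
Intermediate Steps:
y(x) = -1/6 (y(x) = -1/6*1 = -1/6)
E = 1/36 (E = (-1/6)**2 = 1/36 ≈ 0.027778)
n = -33810 (n = (-5*(-5 + 4) + 133)*(-94 - 151) = (-5*(-1) + 133)*(-245) = (5 + 133)*(-245) = 138*(-245) = -33810)
n*(E + 123) = -33810*(1/36 + 123) = -33810*4429/36 = -24957415/6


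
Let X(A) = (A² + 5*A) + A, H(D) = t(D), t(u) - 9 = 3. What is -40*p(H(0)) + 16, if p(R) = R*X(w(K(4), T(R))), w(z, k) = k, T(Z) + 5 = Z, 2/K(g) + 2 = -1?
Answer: -43664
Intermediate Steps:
t(u) = 12 (t(u) = 9 + 3 = 12)
H(D) = 12
K(g) = -⅔ (K(g) = 2/(-2 - 1) = 2/(-3) = 2*(-⅓) = -⅔)
T(Z) = -5 + Z
X(A) = A² + 6*A
p(R) = R*(1 + R)*(-5 + R) (p(R) = R*((-5 + R)*(6 + (-5 + R))) = R*((-5 + R)*(1 + R)) = R*((1 + R)*(-5 + R)) = R*(1 + R)*(-5 + R))
-40*p(H(0)) + 16 = -480*(1 + 12)*(-5 + 12) + 16 = -480*13*7 + 16 = -40*1092 + 16 = -43680 + 16 = -43664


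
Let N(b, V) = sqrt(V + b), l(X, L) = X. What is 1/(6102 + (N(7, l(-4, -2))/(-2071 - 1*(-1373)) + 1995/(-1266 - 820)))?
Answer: 10998570982913/67102761370173253 + 7748149*sqrt(3)/201308284110519759 ≈ 0.00016391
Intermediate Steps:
1/(6102 + (N(7, l(-4, -2))/(-2071 - 1*(-1373)) + 1995/(-1266 - 820))) = 1/(6102 + (sqrt(-4 + 7)/(-2071 - 1*(-1373)) + 1995/(-1266 - 820))) = 1/(6102 + (sqrt(3)/(-2071 + 1373) + 1995/(-2086))) = 1/(6102 + (sqrt(3)/(-698) + 1995*(-1/2086))) = 1/(6102 + (sqrt(3)*(-1/698) - 285/298)) = 1/(6102 + (-sqrt(3)/698 - 285/298)) = 1/(6102 + (-285/298 - sqrt(3)/698)) = 1/(1818111/298 - sqrt(3)/698)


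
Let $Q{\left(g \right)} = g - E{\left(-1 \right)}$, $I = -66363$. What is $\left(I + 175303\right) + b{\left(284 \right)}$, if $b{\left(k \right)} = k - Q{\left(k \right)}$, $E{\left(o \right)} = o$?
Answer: $108939$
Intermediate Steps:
$Q{\left(g \right)} = 1 + g$ ($Q{\left(g \right)} = g - -1 = g + 1 = 1 + g$)
$b{\left(k \right)} = -1$ ($b{\left(k \right)} = k - \left(1 + k\right) = -1$)
$\left(I + 175303\right) + b{\left(284 \right)} = \left(-66363 + 175303\right) - 1 = 108940 - 1 = 108939$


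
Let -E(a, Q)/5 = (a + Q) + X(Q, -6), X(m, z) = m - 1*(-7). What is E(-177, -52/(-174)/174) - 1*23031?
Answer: -167888119/7569 ≈ -22181.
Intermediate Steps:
X(m, z) = 7 + m (X(m, z) = m + 7 = 7 + m)
E(a, Q) = -35 - 10*Q - 5*a (E(a, Q) = -5*((a + Q) + (7 + Q)) = -5*((Q + a) + (7 + Q)) = -5*(7 + a + 2*Q) = -35 - 10*Q - 5*a)
E(-177, -52/(-174)/174) - 1*23031 = (-35 - 10*(-52/(-174))/174 - 5*(-177)) - 1*23031 = (-35 - 10*(-52*(-1/174))/174 + 885) - 23031 = (-35 - 260/(87*174) + 885) - 23031 = (-35 - 10*13/7569 + 885) - 23031 = (-35 - 130/7569 + 885) - 23031 = 6433520/7569 - 23031 = -167888119/7569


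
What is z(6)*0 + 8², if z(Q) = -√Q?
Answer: 64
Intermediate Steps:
z(6)*0 + 8² = -√6*0 + 8² = 0 + 64 = 64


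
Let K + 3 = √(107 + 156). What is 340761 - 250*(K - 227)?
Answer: 398261 - 250*√263 ≈ 3.9421e+5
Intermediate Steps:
K = -3 + √263 (K = -3 + √(107 + 156) = -3 + √263 ≈ 13.217)
340761 - 250*(K - 227) = 340761 - 250*((-3 + √263) - 227) = 340761 - 250*(-230 + √263) = 340761 - (-57500 + 250*√263) = 340761 + (57500 - 250*√263) = 398261 - 250*√263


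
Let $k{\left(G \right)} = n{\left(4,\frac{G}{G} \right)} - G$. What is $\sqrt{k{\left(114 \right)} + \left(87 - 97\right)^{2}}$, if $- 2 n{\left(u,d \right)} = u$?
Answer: $4 i \approx 4.0 i$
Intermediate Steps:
$n{\left(u,d \right)} = - \frac{u}{2}$
$k{\left(G \right)} = -2 - G$ ($k{\left(G \right)} = \left(- \frac{1}{2}\right) 4 - G = -2 - G$)
$\sqrt{k{\left(114 \right)} + \left(87 - 97\right)^{2}} = \sqrt{\left(-2 - 114\right) + \left(87 - 97\right)^{2}} = \sqrt{\left(-2 - 114\right) + \left(-10\right)^{2}} = \sqrt{-116 + 100} = \sqrt{-16} = 4 i$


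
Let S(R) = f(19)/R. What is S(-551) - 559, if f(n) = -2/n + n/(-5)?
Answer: -29260484/52345 ≈ -558.99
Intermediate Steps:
f(n) = -2/n - n/5 (f(n) = -2/n + n*(-⅕) = -2/n - n/5)
S(R) = -371/(95*R) (S(R) = (-2/19 - ⅕*19)/R = (-2*1/19 - 19/5)/R = (-2/19 - 19/5)/R = -371/(95*R))
S(-551) - 559 = -371/95/(-551) - 559 = -371/95*(-1/551) - 559 = 371/52345 - 559 = -29260484/52345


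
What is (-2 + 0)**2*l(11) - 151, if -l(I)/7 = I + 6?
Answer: -627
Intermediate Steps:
l(I) = -42 - 7*I (l(I) = -7*(I + 6) = -7*(6 + I) = -42 - 7*I)
(-2 + 0)**2*l(11) - 151 = (-2 + 0)**2*(-42 - 7*11) - 151 = (-2)**2*(-42 - 77) - 151 = 4*(-119) - 151 = -476 - 151 = -627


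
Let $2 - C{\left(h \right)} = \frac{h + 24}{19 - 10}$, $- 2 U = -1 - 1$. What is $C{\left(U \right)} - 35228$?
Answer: $- \frac{317059}{9} \approx -35229.0$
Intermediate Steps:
$U = 1$ ($U = - \frac{-1 - 1}{2} = \left(- \frac{1}{2}\right) \left(-2\right) = 1$)
$C{\left(h \right)} = - \frac{2}{3} - \frac{h}{9}$ ($C{\left(h \right)} = 2 - \frac{h + 24}{19 - 10} = 2 - \frac{24 + h}{9} = 2 - \left(24 + h\right) \frac{1}{9} = 2 - \left(\frac{8}{3} + \frac{h}{9}\right) = - \frac{2}{3} - \frac{h}{9}$)
$C{\left(U \right)} - 35228 = \left(- \frac{2}{3} - \frac{1}{9}\right) - 35228 = - \frac{7}{9} - 35228 = - \frac{317059}{9}$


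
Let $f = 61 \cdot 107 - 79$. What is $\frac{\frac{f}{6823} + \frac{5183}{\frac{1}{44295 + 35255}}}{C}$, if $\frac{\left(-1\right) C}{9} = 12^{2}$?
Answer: $- \frac{1406587551199}{4421304} \approx -3.1814 \cdot 10^{5}$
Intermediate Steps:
$C = -1296$ ($C = - 9 \cdot 12^{2} = \left(-9\right) 144 = -1296$)
$f = 6448$ ($f = 6527 - 79 = 6448$)
$\frac{\frac{f}{6823} + \frac{5183}{\frac{1}{44295 + 35255}}}{C} = \frac{\frac{6448}{6823} + \frac{5183}{\frac{1}{44295 + 35255}}}{-1296} = \left(6448 \cdot \frac{1}{6823} + \frac{5183}{\frac{1}{79550}}\right) \left(- \frac{1}{1296}\right) = \left(\frac{6448}{6823} + 5183 \frac{1}{\frac{1}{79550}}\right) \left(- \frac{1}{1296}\right) = \left(\frac{6448}{6823} + 5183 \cdot 79550\right) \left(- \frac{1}{1296}\right) = \left(\frac{6448}{6823} + 412307650\right) \left(- \frac{1}{1296}\right) = \frac{2813175102398}{6823} \left(- \frac{1}{1296}\right) = - \frac{1406587551199}{4421304}$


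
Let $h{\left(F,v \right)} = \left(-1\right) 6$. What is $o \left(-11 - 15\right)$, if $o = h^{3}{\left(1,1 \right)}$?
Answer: $5616$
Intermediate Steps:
$h{\left(F,v \right)} = -6$
$o = -216$ ($o = \left(-6\right)^{3} = -216$)
$o \left(-11 - 15\right) = - 216 \left(-11 - 15\right) = \left(-216\right) \left(-26\right) = 5616$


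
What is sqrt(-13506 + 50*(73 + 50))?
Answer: 2*I*sqrt(1839) ≈ 85.767*I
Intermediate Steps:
sqrt(-13506 + 50*(73 + 50)) = sqrt(-13506 + 50*123) = sqrt(-13506 + 6150) = sqrt(-7356) = 2*I*sqrt(1839)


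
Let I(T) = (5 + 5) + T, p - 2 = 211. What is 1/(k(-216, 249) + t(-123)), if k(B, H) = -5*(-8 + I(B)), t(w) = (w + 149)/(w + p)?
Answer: 45/48163 ≈ 0.00093433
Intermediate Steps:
p = 213 (p = 2 + 211 = 213)
t(w) = (149 + w)/(213 + w) (t(w) = (w + 149)/(w + 213) = (149 + w)/(213 + w))
I(T) = 10 + T
k(B, H) = -10 - 5*B (k(B, H) = -5*(-8 + (10 + B)) = -5*(2 + B) = -10 - 5*B)
1/(k(-216, 249) + t(-123)) = 1/((-10 - 5*(-216)) + (149 - 123)/(213 - 123)) = 1/((-10 + 1080) + 26/90) = 1/(1070 + (1/90)*26) = 1/(1070 + 13/45) = 1/(48163/45) = 45/48163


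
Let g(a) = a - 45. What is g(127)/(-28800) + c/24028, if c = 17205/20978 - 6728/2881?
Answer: -7607330094383/2613951153547200 ≈ -0.0029103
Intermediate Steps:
c = -91572379/60437618 (c = 17205*(1/20978) - 6728*1/2881 = 17205/20978 - 6728/2881 = -91572379/60437618 ≈ -1.5152)
g(a) = -45 + a
g(127)/(-28800) + c/24028 = (-45 + 127)/(-28800) - 91572379/60437618/24028 = 82*(-1/28800) - 91572379/60437618*1/24028 = -41/14400 - 91572379/1452195085304 = -7607330094383/2613951153547200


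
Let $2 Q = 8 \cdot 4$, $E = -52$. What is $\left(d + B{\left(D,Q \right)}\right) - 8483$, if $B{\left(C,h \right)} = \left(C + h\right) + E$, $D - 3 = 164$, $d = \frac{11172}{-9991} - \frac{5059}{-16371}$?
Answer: $- \frac{1366207697015}{163562661} \approx -8352.8$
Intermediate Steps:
$d = - \frac{132352343}{163562661}$ ($d = 11172 \left(- \frac{1}{9991}\right) - - \frac{5059}{16371} = - \frac{11172}{9991} + \frac{5059}{16371} = - \frac{132352343}{163562661} \approx -0.80918$)
$D = 167$ ($D = 3 + 164 = 167$)
$Q = 16$ ($Q = \frac{8 \cdot 4}{2} = \frac{1}{2} \cdot 32 = 16$)
$B{\left(C,h \right)} = -52 + C + h$ ($B{\left(C,h \right)} = \left(C + h\right) - 52 = -52 + C + h$)
$\left(d + B{\left(D,Q \right)}\right) - 8483 = \left(- \frac{132352343}{163562661} + \left(-52 + 167 + 16\right)\right) - 8483 = \left(- \frac{132352343}{163562661} + 131\right) - 8483 = \frac{21294356248}{163562661} - 8483 = - \frac{1366207697015}{163562661}$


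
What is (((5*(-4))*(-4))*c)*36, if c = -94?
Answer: -270720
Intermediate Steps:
(((5*(-4))*(-4))*c)*36 = (((5*(-4))*(-4))*(-94))*36 = (-20*(-4)*(-94))*36 = (80*(-94))*36 = -7520*36 = -270720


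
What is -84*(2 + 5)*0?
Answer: 0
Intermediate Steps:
-84*(2 + 5)*0 = -588*0 = -84*0 = 0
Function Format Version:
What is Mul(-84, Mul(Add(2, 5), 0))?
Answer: 0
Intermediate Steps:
Mul(-84, Mul(Add(2, 5), 0)) = Mul(-84, Mul(7, 0)) = Mul(-84, 0) = 0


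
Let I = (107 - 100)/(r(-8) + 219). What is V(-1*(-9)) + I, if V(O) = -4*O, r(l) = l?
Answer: -7589/211 ≈ -35.967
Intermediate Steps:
I = 7/211 (I = (107 - 100)/(-8 + 219) = 7/211 ≈ 0.033175)
V(-1*(-9)) + I = -(-4)*(-9) + 7/211 = -4*9 + 7/211 = -36 + 7/211 = -7589/211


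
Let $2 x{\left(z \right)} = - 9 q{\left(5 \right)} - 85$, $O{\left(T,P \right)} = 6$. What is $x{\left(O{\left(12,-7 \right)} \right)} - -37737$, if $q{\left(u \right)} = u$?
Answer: $37672$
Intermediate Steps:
$x{\left(z \right)} = -65$ ($x{\left(z \right)} = \frac{\left(-9\right) 5 - 85}{2} = \frac{-45 - 85}{2} = \frac{1}{2} \left(-130\right) = -65$)
$x{\left(O{\left(12,-7 \right)} \right)} - -37737 = -65 - -37737 = -65 + 37737 = 37672$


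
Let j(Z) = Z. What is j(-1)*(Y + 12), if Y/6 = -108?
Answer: 636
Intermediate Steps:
Y = -648 (Y = 6*(-108) = -648)
j(-1)*(Y + 12) = -(-648 + 12) = -1*(-636) = 636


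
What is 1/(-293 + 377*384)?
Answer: 1/144475 ≈ 6.9216e-6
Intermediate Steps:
1/(-293 + 377*384) = 1/(-293 + 144768) = 1/144475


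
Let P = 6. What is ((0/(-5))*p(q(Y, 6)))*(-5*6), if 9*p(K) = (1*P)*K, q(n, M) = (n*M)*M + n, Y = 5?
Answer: 0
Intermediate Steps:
q(n, M) = n + n*M² (q(n, M) = (M*n)*M + n = n*M² + n = n + n*M²)
p(K) = 2*K/3 (p(K) = ((1*6)*K)/9 = (6*K)/9 = 2*K/3)
((0/(-5))*p(q(Y, 6)))*(-5*6) = ((0/(-5))*(2*(5*(1 + 6²))/3))*(-5*6) = ((0*(-⅕))*(2*(5*(1 + 36))/3))*(-30) = (0*(2*(5*37)/3))*(-30) = (0*((⅔)*185))*(-30) = (0*(370/3))*(-30) = 0*(-30) = 0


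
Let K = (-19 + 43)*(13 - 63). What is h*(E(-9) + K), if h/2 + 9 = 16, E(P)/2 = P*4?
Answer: -17808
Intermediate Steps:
E(P) = 8*P (E(P) = 2*(P*4) = 2*(4*P) = 8*P)
h = 14 (h = -18 + 2*16 = -18 + 32 = 14)
K = -1200 (K = 24*(-50) = -1200)
h*(E(-9) + K) = 14*(8*(-9) - 1200) = 14*(-72 - 1200) = 14*(-1272) = -17808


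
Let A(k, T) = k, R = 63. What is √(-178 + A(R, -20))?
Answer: I*√115 ≈ 10.724*I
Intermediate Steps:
√(-178 + A(R, -20)) = √(-178 + 63) = √(-115) = I*√115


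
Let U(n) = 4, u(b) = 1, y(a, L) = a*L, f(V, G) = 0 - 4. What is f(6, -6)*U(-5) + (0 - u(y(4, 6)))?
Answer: -17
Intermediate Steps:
f(V, G) = -4
y(a, L) = L*a
f(6, -6)*U(-5) + (0 - u(y(4, 6))) = -4*4 + (0 - 1*1) = -16 + (0 - 1) = -16 - 1 = -17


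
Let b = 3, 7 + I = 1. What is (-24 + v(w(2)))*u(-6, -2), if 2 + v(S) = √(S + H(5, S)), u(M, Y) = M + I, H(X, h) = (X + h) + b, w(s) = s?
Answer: 312 - 24*√3 ≈ 270.43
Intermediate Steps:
I = -6 (I = -7 + 1 = -6)
H(X, h) = 3 + X + h (H(X, h) = (X + h) + 3 = 3 + X + h)
u(M, Y) = -6 + M (u(M, Y) = M - 6 = -6 + M)
v(S) = -2 + √(8 + 2*S) (v(S) = -2 + √(S + (3 + 5 + S)) = -2 + √(S + (8 + S)) = -2 + √(8 + 2*S))
(-24 + v(w(2)))*u(-6, -2) = (-24 + (-2 + √(8 + 2*2)))*(-6 - 6) = (-24 + (-2 + √(8 + 4)))*(-12) = (-24 + (-2 + √12))*(-12) = (-24 + (-2 + 2*√3))*(-12) = (-26 + 2*√3)*(-12) = 312 - 24*√3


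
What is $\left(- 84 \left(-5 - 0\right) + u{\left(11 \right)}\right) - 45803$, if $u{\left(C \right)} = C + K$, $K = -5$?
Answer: $-45377$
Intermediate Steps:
$u{\left(C \right)} = -5 + C$ ($u{\left(C \right)} = C - 5 = -5 + C$)
$\left(- 84 \left(-5 - 0\right) + u{\left(11 \right)}\right) - 45803 = \left(- 84 \left(-5 - 0\right) + \left(-5 + 11\right)\right) - 45803 = \left(- 84 \left(-5 + 0\right) + 6\right) - 45803 = \left(\left(-84\right) \left(-5\right) + 6\right) - 45803 = \left(420 + 6\right) - 45803 = 426 - 45803 = -45377$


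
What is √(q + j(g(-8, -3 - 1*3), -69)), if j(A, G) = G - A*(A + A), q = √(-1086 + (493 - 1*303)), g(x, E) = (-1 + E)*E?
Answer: √(-3597 + 8*I*√14) ≈ 0.2495 + 59.976*I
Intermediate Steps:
g(x, E) = E*(-1 + E)
q = 8*I*√14 (q = √(-1086 + (493 - 303)) = √(-1086 + 190) = √(-896) = 8*I*√14 ≈ 29.933*I)
j(A, G) = G - 2*A² (j(A, G) = G - A*2*A = G - 2*A²)
√(q + j(g(-8, -3 - 1*3), -69)) = √(8*I*√14 + (-69 - 2*(-1 + (-3 - 1*3))²*(-3 - 1*3)²)) = √(8*I*√14 + (-69 - 2*(-1 + (-3 - 3))²*(-3 - 3)²)) = √(8*I*√14 + (-69 - 2*36*(-1 - 6)²)) = √(8*I*√14 + (-69 - 2*(-6*(-7))²)) = √(8*I*√14 + (-69 - 2*42²)) = √(8*I*√14 + (-69 - 2*1764)) = √(8*I*√14 + (-69 - 3528)) = √(8*I*√14 - 3597) = √(-3597 + 8*I*√14)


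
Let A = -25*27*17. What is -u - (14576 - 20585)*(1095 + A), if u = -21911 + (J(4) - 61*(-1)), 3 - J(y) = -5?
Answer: -62351578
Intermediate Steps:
A = -11475 (A = -675*17 = -11475)
J(y) = 8 (J(y) = 3 - 1*(-5) = 3 + 5 = 8)
u = -21842 (u = -21911 + (8 - 61*(-1)) = -21911 + (8 + 61) = -21911 + 69 = -21842)
-u - (14576 - 20585)*(1095 + A) = -1*(-21842) - (14576 - 20585)*(1095 - 11475) = 21842 - (-6009)*(-10380) = 21842 - 1*62373420 = 21842 - 62373420 = -62351578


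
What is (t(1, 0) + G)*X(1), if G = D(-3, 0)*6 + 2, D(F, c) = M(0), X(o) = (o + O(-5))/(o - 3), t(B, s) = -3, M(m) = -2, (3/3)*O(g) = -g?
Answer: 39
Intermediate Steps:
O(g) = -g
X(o) = (5 + o)/(-3 + o) (X(o) = (o - 1*(-5))/(o - 3) = (o + 5)/(-3 + o) = (5 + o)/(-3 + o))
D(F, c) = -2
G = -10 (G = -2*6 + 2 = -12 + 2 = -10)
(t(1, 0) + G)*X(1) = (-3 - 10)*((5 + 1)/(-3 + 1)) = -13*6/(-2) = -(-13)*6/2 = -13*(-3) = 39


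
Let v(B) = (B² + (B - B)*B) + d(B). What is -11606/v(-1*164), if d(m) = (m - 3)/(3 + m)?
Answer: -1868566/4330423 ≈ -0.43150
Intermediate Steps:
d(m) = (-3 + m)/(3 + m)
v(B) = B² + (-3 + B)/(3 + B) (v(B) = (B² + (B - B)*B) + (-3 + B)/(3 + B) = (B² + 0*B) + (-3 + B)/(3 + B) = (B² + 0) + (-3 + B)/(3 + B) = B² + (-3 + B)/(3 + B))
-11606/v(-1*164) = -11606*(3 - 1*164)/(-3 - 1*164 + (-1*164)²*(3 - 1*164)) = -11606*(3 - 164)/(-3 - 164 + (-164)²*(3 - 164)) = -11606*(-161/(-3 - 164 + 26896*(-161))) = -11606*(-161/(-3 - 164 - 4330256)) = -11606/((-1/161*(-4330423))) = -11606/4330423/161 = -11606*161/4330423 = -1868566/4330423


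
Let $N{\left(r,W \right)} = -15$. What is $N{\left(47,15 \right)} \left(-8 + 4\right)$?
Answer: $60$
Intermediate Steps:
$N{\left(47,15 \right)} \left(-8 + 4\right) = - 15 \left(-8 + 4\right) = \left(-15\right) \left(-4\right) = 60$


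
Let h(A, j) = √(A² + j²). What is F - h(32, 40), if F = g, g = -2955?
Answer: -2955 - 8*√41 ≈ -3006.2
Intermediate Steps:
F = -2955
F - h(32, 40) = -2955 - √(32² + 40²) = -2955 - √(1024 + 1600) = -2955 - √2624 = -2955 - 8*√41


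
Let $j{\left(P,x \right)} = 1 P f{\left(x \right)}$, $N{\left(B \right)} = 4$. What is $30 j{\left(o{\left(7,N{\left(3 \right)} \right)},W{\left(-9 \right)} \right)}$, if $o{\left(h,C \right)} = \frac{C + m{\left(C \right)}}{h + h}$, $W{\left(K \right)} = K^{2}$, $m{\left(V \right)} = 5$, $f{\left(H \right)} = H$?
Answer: $\frac{10935}{7} \approx 1562.1$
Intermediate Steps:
$o{\left(h,C \right)} = \frac{5 + C}{2 h}$ ($o{\left(h,C \right)} = \frac{C + 5}{h + h} = \frac{5 + C}{2 h}$)
$j{\left(P,x \right)} = P x$ ($j{\left(P,x \right)} = 1 P x = P x$)
$30 j{\left(o{\left(7,N{\left(3 \right)} \right)},W{\left(-9 \right)} \right)} = 30 \frac{5 + 4}{2 \cdot 7} \left(-9\right)^{2} = 30 \cdot \frac{1}{2} \cdot \frac{1}{7} \cdot 9 \cdot 81 = 30 \cdot \frac{9}{14} \cdot 81 = 30 \cdot \frac{729}{14} = \frac{10935}{7}$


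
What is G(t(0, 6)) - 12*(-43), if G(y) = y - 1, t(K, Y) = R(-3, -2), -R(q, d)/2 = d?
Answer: 519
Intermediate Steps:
R(q, d) = -2*d
t(K, Y) = 4 (t(K, Y) = -2*(-2) = 4)
G(y) = -1 + y
G(t(0, 6)) - 12*(-43) = (-1 + 4) - 12*(-43) = 3 + 516 = 519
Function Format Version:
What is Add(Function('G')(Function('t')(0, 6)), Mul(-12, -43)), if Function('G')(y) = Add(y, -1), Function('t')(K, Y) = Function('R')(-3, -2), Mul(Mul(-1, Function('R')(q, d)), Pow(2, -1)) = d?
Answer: 519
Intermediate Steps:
Function('R')(q, d) = Mul(-2, d)
Function('t')(K, Y) = 4 (Function('t')(K, Y) = Mul(-2, -2) = 4)
Function('G')(y) = Add(-1, y)
Add(Function('G')(Function('t')(0, 6)), Mul(-12, -43)) = Add(Add(-1, 4), Mul(-12, -43)) = Add(3, 516) = 519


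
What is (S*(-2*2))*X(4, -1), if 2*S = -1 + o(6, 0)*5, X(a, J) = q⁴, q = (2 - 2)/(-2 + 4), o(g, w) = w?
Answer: 0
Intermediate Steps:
q = 0 (q = 0/2 = 0*(½) = 0)
X(a, J) = 0 (X(a, J) = 0⁴ = 0)
S = -½ (S = (-1 + 0*5)/2 = (-1 + 0)/2 = (½)*(-1) = -½ ≈ -0.50000)
(S*(-2*2))*X(4, -1) = -(-1)*2*0 = -½*(-4)*0 = 2*0 = 0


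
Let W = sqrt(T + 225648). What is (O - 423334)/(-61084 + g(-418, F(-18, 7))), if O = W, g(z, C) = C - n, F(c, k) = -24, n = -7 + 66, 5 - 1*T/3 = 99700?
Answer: 423334/61167 - I*sqrt(73437)/61167 ≈ 6.921 - 0.0044304*I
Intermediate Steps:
T = -299085 (T = 15 - 3*99700 = 15 - 299100 = -299085)
n = 59
g(z, C) = -59 + C (g(z, C) = C - 1*59 = C - 59 = -59 + C)
W = I*sqrt(73437) (W = sqrt(-299085 + 225648) = sqrt(-73437) = I*sqrt(73437) ≈ 270.99*I)
O = I*sqrt(73437) ≈ 270.99*I
(O - 423334)/(-61084 + g(-418, F(-18, 7))) = (I*sqrt(73437) - 423334)/(-61084 + (-59 - 24)) = (-423334 + I*sqrt(73437))/(-61084 - 83) = (-423334 + I*sqrt(73437))/(-61167) = (-423334 + I*sqrt(73437))*(-1/61167) = 423334/61167 - I*sqrt(73437)/61167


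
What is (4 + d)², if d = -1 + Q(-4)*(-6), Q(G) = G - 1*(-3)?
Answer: 81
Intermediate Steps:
Q(G) = 3 + G (Q(G) = G + 3 = 3 + G)
d = 5 (d = -1 + (3 - 4)*(-6) = -1 - 1*(-6) = -1 + 6 = 5)
(4 + d)² = (4 + 5)² = 9² = 81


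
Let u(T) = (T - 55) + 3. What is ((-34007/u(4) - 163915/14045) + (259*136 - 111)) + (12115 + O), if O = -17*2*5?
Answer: 6438876335/134832 ≈ 47755.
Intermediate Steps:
u(T) = -52 + T (u(T) = (-55 + T) + 3 = -52 + T)
O = -170 (O = -34*5 = -170)
((-34007/u(4) - 163915/14045) + (259*136 - 111)) + (12115 + O) = ((-34007/(-52 + 4) - 163915/14045) + (259*136 - 111)) + (12115 - 170) = ((-34007/(-48) - 163915*1/14045) + (35224 - 111)) + 11945 = ((-34007*(-1/48) - 32783/2809) + 35113) + 11945 = ((34007/48 - 32783/2809) + 35113) + 11945 = (93952079/134832 + 35113) + 11945 = 4828308095/134832 + 11945 = 6438876335/134832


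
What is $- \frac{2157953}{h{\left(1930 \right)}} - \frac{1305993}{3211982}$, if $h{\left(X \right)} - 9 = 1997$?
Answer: $- \frac{1733481503701}{1610808973} \approx -1076.2$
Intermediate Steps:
$h{\left(X \right)} = 2006$ ($h{\left(X \right)} = 9 + 1997 = 2006$)
$- \frac{2157953}{h{\left(1930 \right)}} - \frac{1305993}{3211982} = - \frac{2157953}{2006} - \frac{1305993}{3211982} = - \frac{1733481503701}{1610808973}$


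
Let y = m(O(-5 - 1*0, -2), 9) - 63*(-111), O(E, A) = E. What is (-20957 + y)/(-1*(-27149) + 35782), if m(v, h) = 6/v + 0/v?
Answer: -69826/314655 ≈ -0.22191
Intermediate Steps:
m(v, h) = 6/v (m(v, h) = 6/v + 0 = 6/v)
y = 34959/5 (y = 6/(-5 - 1*0) - 63*(-111) = 6/(-5 + 0) + 6993 = 6/(-5) + 6993 = 6*(-1/5) + 6993 = -6/5 + 6993 = 34959/5 ≈ 6991.8)
(-20957 + y)/(-1*(-27149) + 35782) = (-20957 + 34959/5)/(-1*(-27149) + 35782) = -69826/(5*(27149 + 35782)) = -69826/5/62931 = -69826/5*1/62931 = -69826/314655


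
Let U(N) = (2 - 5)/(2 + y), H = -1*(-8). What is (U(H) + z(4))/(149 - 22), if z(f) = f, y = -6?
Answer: 19/508 ≈ 0.037402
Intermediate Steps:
H = 8
U(N) = ¾ (U(N) = (2 - 5)/(2 - 6) = -3/(-4) = -3*(-¼) = ¾)
(U(H) + z(4))/(149 - 22) = (¾ + 4)/(149 - 22) = (19/4)/127 = (1/127)*(19/4) = 19/508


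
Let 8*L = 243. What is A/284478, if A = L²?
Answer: 19683/6068864 ≈ 0.0032433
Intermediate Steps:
L = 243/8 (L = (⅛)*243 = 243/8 ≈ 30.375)
A = 59049/64 (A = (243/8)² = 59049/64 ≈ 922.64)
A/284478 = (59049/64)/284478 = (59049/64)*(1/284478) = 19683/6068864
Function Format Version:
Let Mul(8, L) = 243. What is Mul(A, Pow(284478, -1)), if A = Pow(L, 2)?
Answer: Rational(19683, 6068864) ≈ 0.0032433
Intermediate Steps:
L = Rational(243, 8) (L = Mul(Rational(1, 8), 243) = Rational(243, 8) ≈ 30.375)
A = Rational(59049, 64) (A = Pow(Rational(243, 8), 2) = Rational(59049, 64) ≈ 922.64)
Mul(A, Pow(284478, -1)) = Mul(Rational(59049, 64), Pow(284478, -1)) = Mul(Rational(59049, 64), Rational(1, 284478)) = Rational(19683, 6068864)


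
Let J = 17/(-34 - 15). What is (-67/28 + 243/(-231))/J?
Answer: 7427/748 ≈ 9.9291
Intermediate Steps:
J = -17/49 (J = 17/(-49) = -1/49*17 = -17/49 ≈ -0.34694)
(-67/28 + 243/(-231))/J = (-67/28 + 243/(-231))/(-17/49) = (-67*1/28 + 243*(-1/231))*(-49/17) = (-67/28 - 81/77)*(-49/17) = -1061/308*(-49/17) = 7427/748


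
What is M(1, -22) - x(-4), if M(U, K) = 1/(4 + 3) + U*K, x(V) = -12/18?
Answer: -445/21 ≈ -21.190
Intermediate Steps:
x(V) = -⅔ (x(V) = -12*1/18 = -⅔)
M(U, K) = ⅐ + K*U (M(U, K) = 1/7 + K*U = ⅐ + K*U)
M(1, -22) - x(-4) = (⅐ - 22*1) - 1*(-⅔) = (⅐ - 22) + ⅔ = -153/7 + ⅔ = -445/21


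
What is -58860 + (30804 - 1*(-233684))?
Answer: 205628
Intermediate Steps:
-58860 + (30804 - 1*(-233684)) = -58860 + (30804 + 233684) = -58860 + 264488 = 205628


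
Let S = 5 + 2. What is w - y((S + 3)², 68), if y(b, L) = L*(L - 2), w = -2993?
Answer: -7481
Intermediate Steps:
S = 7
y(b, L) = L*(-2 + L)
w - y((S + 3)², 68) = -2993 - 68*(-2 + 68) = -2993 - 68*66 = -2993 - 1*4488 = -2993 - 4488 = -7481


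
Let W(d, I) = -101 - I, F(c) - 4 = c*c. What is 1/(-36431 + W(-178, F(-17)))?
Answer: -1/36825 ≈ -2.7155e-5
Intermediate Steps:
F(c) = 4 + c² (F(c) = 4 + c*c = 4 + c²)
1/(-36431 + W(-178, F(-17))) = 1/(-36431 + (-101 - (4 + (-17)²))) = 1/(-36431 + (-101 - (4 + 289))) = 1/(-36431 + (-101 - 1*293)) = 1/(-36431 + (-101 - 293)) = 1/(-36431 - 394) = 1/(-36825) = -1/36825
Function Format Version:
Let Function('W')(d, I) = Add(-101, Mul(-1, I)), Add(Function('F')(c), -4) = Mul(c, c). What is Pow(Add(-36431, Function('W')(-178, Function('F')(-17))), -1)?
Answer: Rational(-1, 36825) ≈ -2.7155e-5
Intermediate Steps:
Function('F')(c) = Add(4, Pow(c, 2)) (Function('F')(c) = Add(4, Mul(c, c)) = Add(4, Pow(c, 2)))
Pow(Add(-36431, Function('W')(-178, Function('F')(-17))), -1) = Pow(Add(-36431, Add(-101, Mul(-1, Add(4, Pow(-17, 2))))), -1) = Pow(Add(-36431, Add(-101, Mul(-1, Add(4, 289)))), -1) = Pow(Add(-36431, Add(-101, Mul(-1, 293))), -1) = Pow(Add(-36431, Add(-101, -293)), -1) = Pow(Add(-36431, -394), -1) = Pow(-36825, -1) = Rational(-1, 36825)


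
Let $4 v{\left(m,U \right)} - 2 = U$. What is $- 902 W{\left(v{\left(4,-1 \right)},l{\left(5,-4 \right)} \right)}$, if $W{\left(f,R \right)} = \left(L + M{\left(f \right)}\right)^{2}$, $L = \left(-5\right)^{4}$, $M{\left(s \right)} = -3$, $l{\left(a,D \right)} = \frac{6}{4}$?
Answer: $-348969368$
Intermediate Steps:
$l{\left(a,D \right)} = \frac{3}{2}$ ($l{\left(a,D \right)} = 6 \cdot \frac{1}{4} = \frac{3}{2}$)
$v{\left(m,U \right)} = \frac{1}{2} + \frac{U}{4}$
$L = 625$
$W{\left(f,R \right)} = 386884$ ($W{\left(f,R \right)} = \left(625 - 3\right)^{2} = 622^{2} = 386884$)
$- 902 W{\left(v{\left(4,-1 \right)},l{\left(5,-4 \right)} \right)} = \left(-902\right) 386884 = -348969368$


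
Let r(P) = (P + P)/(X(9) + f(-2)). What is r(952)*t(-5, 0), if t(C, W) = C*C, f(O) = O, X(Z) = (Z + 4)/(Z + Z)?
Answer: -856800/23 ≈ -37252.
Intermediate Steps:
X(Z) = (4 + Z)/(2*Z) (X(Z) = (4 + Z)/((2*Z)) = (4 + Z)*(1/(2*Z)) = (4 + Z)/(2*Z))
t(C, W) = C**2
r(P) = -36*P/23 (r(P) = (P + P)/((1/2)*(4 + 9)/9 - 2) = (2*P)/((1/2)*(1/9)*13 - 2) = (2*P)/(13/18 - 2) = (2*P)/(-23/18) = (2*P)*(-18/23) = -36*P/23)
r(952)*t(-5, 0) = -36/23*952*(-5)**2 = -34272/23*25 = -856800/23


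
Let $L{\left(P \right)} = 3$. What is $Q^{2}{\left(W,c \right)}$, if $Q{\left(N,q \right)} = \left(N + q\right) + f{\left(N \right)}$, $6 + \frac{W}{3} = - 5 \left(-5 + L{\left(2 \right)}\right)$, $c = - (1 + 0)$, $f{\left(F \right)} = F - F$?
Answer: $121$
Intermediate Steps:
$f{\left(F \right)} = 0$
$c = -1$ ($c = \left(-1\right) 1 = -1$)
$W = 12$ ($W = -18 + 3 \left(- 5 \left(-5 + 3\right)\right) = -18 + 3 \left(\left(-5\right) \left(-2\right)\right) = -18 + 3 \cdot 10 = -18 + 30 = 12$)
$Q{\left(N,q \right)} = N + q$ ($Q{\left(N,q \right)} = \left(N + q\right) + 0 = N + q$)
$Q^{2}{\left(W,c \right)} = \left(12 - 1\right)^{2} = 11^{2} = 121$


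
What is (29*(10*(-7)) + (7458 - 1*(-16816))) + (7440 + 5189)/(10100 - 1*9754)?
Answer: 44561/2 ≈ 22281.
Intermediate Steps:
(29*(10*(-7)) + (7458 - 1*(-16816))) + (7440 + 5189)/(10100 - 1*9754) = (29*(-70) + (7458 + 16816)) + 12629/(10100 - 9754) = (-2030 + 24274) + 12629/346 = 22244 + 12629*(1/346) = 22244 + 73/2 = 44561/2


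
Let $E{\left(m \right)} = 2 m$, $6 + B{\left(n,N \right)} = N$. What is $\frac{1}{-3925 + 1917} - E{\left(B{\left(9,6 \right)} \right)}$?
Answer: $- \frac{1}{2008} \approx -0.00049801$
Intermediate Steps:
$B{\left(n,N \right)} = -6 + N$
$\frac{1}{-3925 + 1917} - E{\left(B{\left(9,6 \right)} \right)} = \frac{1}{-3925 + 1917} - 2 \left(-6 + 6\right) = \frac{1}{-2008} - 2 \cdot 0 = - \frac{1}{2008} - 0 = - \frac{1}{2008} + 0 = - \frac{1}{2008}$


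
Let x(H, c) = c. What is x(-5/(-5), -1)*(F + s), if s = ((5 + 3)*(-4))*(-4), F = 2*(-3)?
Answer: -122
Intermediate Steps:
F = -6
s = 128 (s = (8*(-4))*(-4) = -32*(-4) = 128)
x(-5/(-5), -1)*(F + s) = -(-6 + 128) = -1*122 = -122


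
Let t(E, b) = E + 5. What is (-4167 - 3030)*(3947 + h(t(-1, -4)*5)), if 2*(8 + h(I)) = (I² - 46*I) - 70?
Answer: -26225868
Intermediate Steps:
t(E, b) = 5 + E
h(I) = -43 + I²/2 - 23*I (h(I) = -8 + ((I² - 46*I) - 70)/2 = -8 + (-70 + I² - 46*I)/2 = -8 + (-35 + I²/2 - 23*I) = -43 + I²/2 - 23*I)
(-4167 - 3030)*(3947 + h(t(-1, -4)*5)) = (-4167 - 3030)*(3947 + (-43 + ((5 - 1)*5)²/2 - 23*(5 - 1)*5)) = -7197*(3947 + (-43 + (4*5)²/2 - 92*5)) = -7197*(3947 + (-43 + (½)*20² - 23*20)) = -7197*(3947 + (-43 + (½)*400 - 460)) = -7197*(3947 + (-43 + 200 - 460)) = -7197*(3947 - 303) = -7197*3644 = -26225868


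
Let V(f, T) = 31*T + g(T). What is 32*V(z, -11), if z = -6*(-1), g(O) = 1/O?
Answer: -120064/11 ≈ -10915.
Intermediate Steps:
z = 6
V(f, T) = 1/T + 31*T (V(f, T) = 31*T + 1/T = 1/T + 31*T)
32*V(z, -11) = 32*(1/(-11) + 31*(-11)) = 32*(-1/11 - 341) = 32*(-3752/11) = -120064/11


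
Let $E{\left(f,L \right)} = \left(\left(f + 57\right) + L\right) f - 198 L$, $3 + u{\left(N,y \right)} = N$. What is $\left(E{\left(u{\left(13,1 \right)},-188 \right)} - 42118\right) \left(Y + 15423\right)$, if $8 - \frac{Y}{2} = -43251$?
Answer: $-622247864$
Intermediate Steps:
$u{\left(N,y \right)} = -3 + N$
$Y = 86518$ ($Y = 16 - -86502 = 16 + 86502 = 86518$)
$E{\left(f,L \right)} = - 198 L + f \left(57 + L + f\right)$ ($E{\left(f,L \right)} = \left(\left(57 + f\right) + L\right) f - 198 L = \left(57 + L + f\right) f - 198 L = f \left(57 + L + f\right) - 198 L = - 198 L + f \left(57 + L + f\right)$)
$\left(E{\left(u{\left(13,1 \right)},-188 \right)} - 42118\right) \left(Y + 15423\right) = \left(\left(\left(-3 + 13\right)^{2} - -37224 + 57 \left(-3 + 13\right) - 188 \left(-3 + 13\right)\right) - 42118\right) \left(86518 + 15423\right) = \left(\left(10^{2} + 37224 + 57 \cdot 10 - 1880\right) - 42118\right) 101941 = \left(\left(100 + 37224 + 570 - 1880\right) - 42118\right) 101941 = \left(36014 - 42118\right) 101941 = \left(-6104\right) 101941 = -622247864$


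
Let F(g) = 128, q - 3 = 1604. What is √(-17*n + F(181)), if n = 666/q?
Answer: √312359018/1607 ≈ 10.998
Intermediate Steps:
q = 1607 (q = 3 + 1604 = 1607)
n = 666/1607 ≈ 0.41444
√(-17*n + F(181)) = √(-17*666/1607 + 128) = √(-11322/1607 + 128) = √(194374/1607) = √312359018/1607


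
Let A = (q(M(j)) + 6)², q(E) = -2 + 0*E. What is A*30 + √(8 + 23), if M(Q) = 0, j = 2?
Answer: 480 + √31 ≈ 485.57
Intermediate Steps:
q(E) = -2 (q(E) = -2 + 0 = -2)
A = 16 (A = (-2 + 6)² = 4² = 16)
A*30 + √(8 + 23) = 16*30 + √(8 + 23) = 480 + √31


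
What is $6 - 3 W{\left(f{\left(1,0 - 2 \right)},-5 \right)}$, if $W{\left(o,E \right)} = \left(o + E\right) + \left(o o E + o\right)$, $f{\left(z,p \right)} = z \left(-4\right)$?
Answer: $285$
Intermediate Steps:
$f{\left(z,p \right)} = - 4 z$
$W{\left(o,E \right)} = E + 2 o + E o^{2}$ ($W{\left(o,E \right)} = \left(E + o\right) + \left(o^{2} E + o\right) = \left(E + o\right) + \left(E o^{2} + o\right) = \left(E + o\right) + \left(o + E o^{2}\right) = E + 2 o + E o^{2}$)
$6 - 3 W{\left(f{\left(1,0 - 2 \right)},-5 \right)} = 6 - 3 \left(-5 + 2 \left(\left(-4\right) 1\right) - 5 \left(\left(-4\right) 1\right)^{2}\right) = 6 - 3 \left(-5 + 2 \left(-4\right) - 5 \left(-4\right)^{2}\right) = 6 - 3 \left(-5 - 8 - 80\right) = 6 - -279 = 6 + 279 = 285$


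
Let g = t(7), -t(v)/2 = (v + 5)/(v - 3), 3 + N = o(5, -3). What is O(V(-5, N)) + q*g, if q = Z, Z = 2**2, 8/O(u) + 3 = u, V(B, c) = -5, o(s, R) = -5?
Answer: -25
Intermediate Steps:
N = -8 (N = -3 - 5 = -8)
O(u) = 8/(-3 + u)
t(v) = -2*(5 + v)/(-3 + v) (t(v) = -2*(v + 5)/(v - 3) = -2*(5 + v)/(-3 + v))
g = -6 (g = 2*(-5 - 1*7)/(-3 + 7) = 2*(-5 - 7)/4 = 2*(1/4)*(-12) = -6)
Z = 4
q = 4
O(V(-5, N)) + q*g = 8/(-3 - 5) + 4*(-6) = 8/(-8) - 24 = 8*(-1/8) - 24 = -1 - 24 = -25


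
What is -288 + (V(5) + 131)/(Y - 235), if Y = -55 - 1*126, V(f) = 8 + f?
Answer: -7497/26 ≈ -288.35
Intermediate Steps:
Y = -181 (Y = -55 - 126 = -181)
-288 + (V(5) + 131)/(Y - 235) = -288 + ((8 + 5) + 131)/(-181 - 235) = -288 + (13 + 131)/(-416) = -288 + 144*(-1/416) = -288 - 9/26 = -7497/26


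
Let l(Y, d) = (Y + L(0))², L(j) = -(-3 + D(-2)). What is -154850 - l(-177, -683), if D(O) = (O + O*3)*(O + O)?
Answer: -197286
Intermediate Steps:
D(O) = 8*O² (D(O) = (O + 3*O)*(2*O) = (4*O)*(2*O) = 8*O²)
L(j) = -29 (L(j) = -(-3 + 8*(-2)²) = -(-3 + 8*4) = -(-3 + 32) = -1*29 = -29)
l(Y, d) = (-29 + Y)² (l(Y, d) = (Y - 29)² = (-29 + Y)²)
-154850 - l(-177, -683) = -154850 - (-29 - 177)² = -154850 - 1*(-206)² = -154850 - 1*42436 = -154850 - 42436 = -197286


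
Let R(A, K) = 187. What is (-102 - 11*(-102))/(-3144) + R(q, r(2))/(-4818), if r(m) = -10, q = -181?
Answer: -10421/28689 ≈ -0.36324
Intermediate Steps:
(-102 - 11*(-102))/(-3144) + R(q, r(2))/(-4818) = (-102 - 11*(-102))/(-3144) + 187/(-4818) = (-102 + 1122)*(-1/3144) + 187*(-1/4818) = 1020*(-1/3144) - 17/438 = -85/262 - 17/438 = -10421/28689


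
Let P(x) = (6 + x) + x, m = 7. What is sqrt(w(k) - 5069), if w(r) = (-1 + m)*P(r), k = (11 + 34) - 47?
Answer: I*sqrt(5057) ≈ 71.113*I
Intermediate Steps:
P(x) = 6 + 2*x
k = -2 (k = 45 - 47 = -2)
w(r) = 36 + 12*r (w(r) = (-1 + 7)*(6 + 2*r) = 6*(6 + 2*r) = 36 + 12*r)
sqrt(w(k) - 5069) = sqrt((36 + 12*(-2)) - 5069) = sqrt((36 - 24) - 5069) = sqrt(12 - 5069) = sqrt(-5057) = I*sqrt(5057)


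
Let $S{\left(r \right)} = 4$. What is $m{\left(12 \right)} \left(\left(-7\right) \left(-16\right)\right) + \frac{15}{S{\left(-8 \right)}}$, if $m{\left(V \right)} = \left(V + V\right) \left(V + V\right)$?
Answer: $\frac{258063}{4} \approx 64516.0$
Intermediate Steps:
$m{\left(V \right)} = 4 V^{2}$ ($m{\left(V \right)} = 2 V 2 V = 4 V^{2}$)
$m{\left(12 \right)} \left(\left(-7\right) \left(-16\right)\right) + \frac{15}{S{\left(-8 \right)}} = 4 \cdot 12^{2} \left(\left(-7\right) \left(-16\right)\right) + \frac{15}{4} = 4 \cdot 144 \cdot 112 + 15 \cdot \frac{1}{4} = 576 \cdot 112 + \frac{15}{4} = 64512 + \frac{15}{4} = \frac{258063}{4}$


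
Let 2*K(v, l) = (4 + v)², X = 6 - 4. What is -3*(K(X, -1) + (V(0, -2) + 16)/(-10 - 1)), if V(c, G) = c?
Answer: -546/11 ≈ -49.636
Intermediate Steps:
X = 2
K(v, l) = (4 + v)²/2
-3*(K(X, -1) + (V(0, -2) + 16)/(-10 - 1)) = -3*((4 + 2)²/2 + (0 + 16)/(-10 - 1)) = -3*((½)*6² + 16/(-11)) = -3*((½)*36 + 16*(-1/11)) = -3*(18 - 16/11) = -3*182/11 = -546/11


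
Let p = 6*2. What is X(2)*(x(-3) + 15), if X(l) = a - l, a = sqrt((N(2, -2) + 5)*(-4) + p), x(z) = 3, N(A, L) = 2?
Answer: -36 + 72*I ≈ -36.0 + 72.0*I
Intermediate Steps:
p = 12
a = 4*I (a = sqrt((2 + 5)*(-4) + 12) = sqrt(7*(-4) + 12) = sqrt(-28 + 12) = sqrt(-16) = 4*I ≈ 4.0*I)
X(l) = -l + 4*I (X(l) = 4*I - l = -l + 4*I)
X(2)*(x(-3) + 15) = (-1*2 + 4*I)*(3 + 15) = (-2 + 4*I)*18 = -36 + 72*I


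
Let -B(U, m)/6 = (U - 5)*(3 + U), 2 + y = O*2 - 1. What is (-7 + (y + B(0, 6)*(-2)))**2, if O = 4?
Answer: 33124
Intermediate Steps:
y = 5 (y = -2 + (4*2 - 1) = -2 + (8 - 1) = -2 + 7 = 5)
B(U, m) = -6*(-5 + U)*(3 + U) (B(U, m) = -6*(U - 5)*(3 + U) = -6*(-5 + U)*(3 + U))
(-7 + (y + B(0, 6)*(-2)))**2 = (-7 + (5 + (90 - 6*0**2 + 12*0)*(-2)))**2 = (-7 + (5 + (90 - 6*0 + 0)*(-2)))**2 = (-7 + (5 + (90 + 0 + 0)*(-2)))**2 = (-7 + (5 + 90*(-2)))**2 = (-7 + (5 - 180))**2 = (-7 - 175)**2 = (-182)**2 = 33124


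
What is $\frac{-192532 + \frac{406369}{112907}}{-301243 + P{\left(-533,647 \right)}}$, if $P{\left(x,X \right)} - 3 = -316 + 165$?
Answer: $\frac{21737804155}{34029153637} \approx 0.6388$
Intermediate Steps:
$P{\left(x,X \right)} = -148$ ($P{\left(x,X \right)} = 3 + \left(-316 + 165\right) = 3 - 151 = -148$)
$\frac{-192532 + \frac{406369}{112907}}{-301243 + P{\left(-533,647 \right)}} = \frac{-192532 + \frac{406369}{112907}}{-301243 - 148} = \frac{-192532 + 406369 \cdot \frac{1}{112907}}{-301391} = \left(-192532 + \frac{406369}{112907}\right) \left(- \frac{1}{301391}\right) = \left(- \frac{21737804155}{112907}\right) \left(- \frac{1}{301391}\right) = \frac{21737804155}{34029153637}$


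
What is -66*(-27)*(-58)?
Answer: -103356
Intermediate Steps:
-66*(-27)*(-58) = 1782*(-58) = -103356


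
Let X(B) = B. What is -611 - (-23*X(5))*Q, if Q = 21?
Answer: 1804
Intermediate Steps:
-611 - (-23*X(5))*Q = -611 - (-23*5)*21 = -611 - (-115)*21 = -611 - 1*(-2415) = -611 + 2415 = 1804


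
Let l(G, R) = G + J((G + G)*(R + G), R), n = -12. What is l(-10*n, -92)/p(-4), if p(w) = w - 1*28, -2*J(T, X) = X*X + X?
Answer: 2033/16 ≈ 127.06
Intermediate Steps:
J(T, X) = -X/2 - X²/2 (J(T, X) = -(X*X + X)/2 = -(X² + X)/2 = -(X + X²)/2 = -X/2 - X²/2)
p(w) = -28 + w (p(w) = w - 28 = -28 + w)
l(G, R) = G - R*(1 + R)/2
l(-10*n, -92)/p(-4) = (-10*(-12) - ½*(-92)*(1 - 92))/(-28 - 4) = (120 - ½*(-92)*(-91))/(-32) = (120 - 4186)*(-1/32) = -4066*(-1/32) = 2033/16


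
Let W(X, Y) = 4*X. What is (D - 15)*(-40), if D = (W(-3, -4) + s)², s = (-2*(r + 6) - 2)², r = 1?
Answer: -2380840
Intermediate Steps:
s = 256 (s = (-2*(1 + 6) - 2)² = (-2*7 - 2)² = (-14 - 2)² = (-16)² = 256)
D = 59536 (D = (4*(-3) + 256)² = (-12 + 256)² = 244² = 59536)
(D - 15)*(-40) = (59536 - 15)*(-40) = 59521*(-40) = -2380840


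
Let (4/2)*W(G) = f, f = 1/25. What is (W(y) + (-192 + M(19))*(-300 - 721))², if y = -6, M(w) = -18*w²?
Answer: 116638984783299001/2500 ≈ 4.6656e+13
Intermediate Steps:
f = 1/25 ≈ 0.040000
W(G) = 1/50 (W(G) = (½)*(1/25) = 1/50)
(W(y) + (-192 + M(19))*(-300 - 721))² = (1/50 + (-192 - 18*19²)*(-300 - 721))² = (1/50 + (-192 - 18*361)*(-1021))² = (1/50 + (-192 - 6498)*(-1021))² = (1/50 - 6690*(-1021))² = (1/50 + 6830490)² = (341524501/50)² = 116638984783299001/2500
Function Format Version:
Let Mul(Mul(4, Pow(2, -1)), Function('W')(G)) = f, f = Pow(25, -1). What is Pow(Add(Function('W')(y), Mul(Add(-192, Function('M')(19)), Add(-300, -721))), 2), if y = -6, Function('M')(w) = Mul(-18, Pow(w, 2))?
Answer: Rational(116638984783299001, 2500) ≈ 4.6656e+13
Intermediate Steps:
f = Rational(1, 25) ≈ 0.040000
Function('W')(G) = Rational(1, 50) (Function('W')(G) = Mul(Rational(1, 2), Rational(1, 25)) = Rational(1, 50))
Pow(Add(Function('W')(y), Mul(Add(-192, Function('M')(19)), Add(-300, -721))), 2) = Pow(Add(Rational(1, 50), Mul(Add(-192, Mul(-18, Pow(19, 2))), Add(-300, -721))), 2) = Pow(Add(Rational(1, 50), Mul(Add(-192, Mul(-18, 361)), -1021)), 2) = Pow(Add(Rational(1, 50), Mul(Add(-192, -6498), -1021)), 2) = Pow(Add(Rational(1, 50), Mul(-6690, -1021)), 2) = Pow(Add(Rational(1, 50), 6830490), 2) = Pow(Rational(341524501, 50), 2) = Rational(116638984783299001, 2500)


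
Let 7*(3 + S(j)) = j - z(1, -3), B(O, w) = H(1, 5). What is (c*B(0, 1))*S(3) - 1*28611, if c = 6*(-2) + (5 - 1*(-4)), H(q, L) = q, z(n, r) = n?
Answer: -200220/7 ≈ -28603.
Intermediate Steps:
B(O, w) = 1
c = -3 (c = -12 + (5 + 4) = -12 + 9 = -3)
S(j) = -22/7 + j/7 (S(j) = -3 + (j - 1*1)/7 = -3 + (j - 1)/7 = -3 + (-1 + j)/7 = -3 + (-⅐ + j/7) = -22/7 + j/7)
(c*B(0, 1))*S(3) - 1*28611 = (-3*1)*(-22/7 + (⅐)*3) - 1*28611 = -3*(-22/7 + 3/7) - 28611 = -3*(-19/7) - 28611 = 57/7 - 28611 = -200220/7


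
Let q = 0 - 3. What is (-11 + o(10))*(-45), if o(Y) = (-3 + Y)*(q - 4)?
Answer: 2700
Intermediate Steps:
q = -3
o(Y) = 21 - 7*Y (o(Y) = (-3 + Y)*(-3 - 4) = (-3 + Y)*(-7) = 21 - 7*Y)
(-11 + o(10))*(-45) = (-11 + (21 - 7*10))*(-45) = (-11 + (21 - 70))*(-45) = (-11 - 49)*(-45) = -60*(-45) = 2700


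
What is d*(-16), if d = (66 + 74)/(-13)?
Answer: 2240/13 ≈ 172.31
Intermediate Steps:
d = -140/13 (d = 140*(-1/13) = -140/13 ≈ -10.769)
d*(-16) = -140/13*(-16) = 2240/13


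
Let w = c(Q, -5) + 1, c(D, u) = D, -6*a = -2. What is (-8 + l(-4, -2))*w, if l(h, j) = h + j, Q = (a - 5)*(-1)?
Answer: -238/3 ≈ -79.333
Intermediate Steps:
a = ⅓ (a = -⅙*(-2) = ⅓ ≈ 0.33333)
Q = 14/3 (Q = (⅓ - 5)*(-1) = -14/3*(-1) = 14/3 ≈ 4.6667)
w = 17/3 (w = 14/3 + 1 = 17/3 ≈ 5.6667)
(-8 + l(-4, -2))*w = (-8 + (-4 - 2))*(17/3) = (-8 - 6)*(17/3) = -14*17/3 = -238/3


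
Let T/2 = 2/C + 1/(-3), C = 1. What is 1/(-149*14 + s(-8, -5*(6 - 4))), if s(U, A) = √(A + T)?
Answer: -3129/6527104 - I*√15/6527104 ≈ -0.00047939 - 5.9337e-7*I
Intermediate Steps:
T = 10/3 (T = 2*(2/1 + 1/(-3)) = 2*(2*1 + 1*(-⅓)) = 2*(2 - ⅓) = 2*(5/3) = 10/3 ≈ 3.3333)
s(U, A) = √(10/3 + A) (s(U, A) = √(A + 10/3) = √(10/3 + A))
1/(-149*14 + s(-8, -5*(6 - 4))) = 1/(-149*14 + √(30 + 9*(-5*(6 - 4)))/3) = 1/(-2086 + √(30 + 9*(-5*2))/3) = 1/(-2086 + √(30 + 9*(-10))/3) = 1/(-2086 + √(30 - 90)/3) = 1/(-2086 + √(-60)/3) = 1/(-2086 + (2*I*√15)/3) = 1/(-2086 + 2*I*√15/3)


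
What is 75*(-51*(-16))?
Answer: 61200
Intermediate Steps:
75*(-51*(-16)) = 75*816 = 61200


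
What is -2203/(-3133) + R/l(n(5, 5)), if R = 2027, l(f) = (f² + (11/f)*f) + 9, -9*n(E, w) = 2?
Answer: 517975543/5087992 ≈ 101.80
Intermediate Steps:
n(E, w) = -2/9 (n(E, w) = -⅑*2 = -2/9)
l(f) = 20 + f² (l(f) = (f² + 11) + 9 = (11 + f²) + 9 = 20 + f²)
-2203/(-3133) + R/l(n(5, 5)) = -2203/(-3133) + 2027/(20 + (-2/9)²) = -2203*(-1/3133) + 2027/(20 + 4/81) = 2203/3133 + 2027/(1624/81) = 2203/3133 + 2027*(81/1624) = 2203/3133 + 164187/1624 = 517975543/5087992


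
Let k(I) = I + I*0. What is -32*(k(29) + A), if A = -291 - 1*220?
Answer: 15424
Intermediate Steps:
k(I) = I (k(I) = I + 0 = I)
A = -511 (A = -291 - 220 = -511)
-32*(k(29) + A) = -32*(29 - 511) = -32*(-482) = 15424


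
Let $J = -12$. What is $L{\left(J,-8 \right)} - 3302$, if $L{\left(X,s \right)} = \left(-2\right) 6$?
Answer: $-3314$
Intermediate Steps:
$L{\left(X,s \right)} = -12$
$L{\left(J,-8 \right)} - 3302 = -12 - 3302 = -3314$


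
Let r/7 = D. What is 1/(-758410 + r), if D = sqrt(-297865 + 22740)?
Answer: -151682/115039841845 - 7*I*sqrt(11005)/115039841845 ≈ -1.3185e-6 - 6.3833e-9*I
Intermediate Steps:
D = 5*I*sqrt(11005) (D = sqrt(-275125) = 5*I*sqrt(11005) ≈ 524.52*I)
r = 35*I*sqrt(11005) (r = 7*(5*I*sqrt(11005)) = 35*I*sqrt(11005) ≈ 3671.7*I)
1/(-758410 + r) = 1/(-758410 + 35*I*sqrt(11005))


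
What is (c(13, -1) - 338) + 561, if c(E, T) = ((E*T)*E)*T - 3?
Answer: 389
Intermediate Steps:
c(E, T) = -3 + E²*T² (c(E, T) = (T*E²)*T - 3 = E²*T² - 3 = -3 + E²*T²)
(c(13, -1) - 338) + 561 = ((-3 + 13²*(-1)²) - 338) + 561 = ((-3 + 169*1) - 338) + 561 = ((-3 + 169) - 338) + 561 = (166 - 338) + 561 = -172 + 561 = 389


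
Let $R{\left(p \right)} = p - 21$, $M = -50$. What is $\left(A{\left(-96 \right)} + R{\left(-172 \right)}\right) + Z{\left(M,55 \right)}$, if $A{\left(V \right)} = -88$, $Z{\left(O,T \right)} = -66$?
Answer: $-347$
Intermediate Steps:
$R{\left(p \right)} = -21 + p$
$\left(A{\left(-96 \right)} + R{\left(-172 \right)}\right) + Z{\left(M,55 \right)} = \left(-88 - 193\right) - 66 = -281 - 66 = -347$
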